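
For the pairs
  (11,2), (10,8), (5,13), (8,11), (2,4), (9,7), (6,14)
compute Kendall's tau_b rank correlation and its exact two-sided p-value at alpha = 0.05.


Step 1: Enumerate the 21 unordered pairs (i,j) with i<j and classify each by sign(x_j-x_i) * sign(y_j-y_i).
  (1,2):dx=-1,dy=+6->D; (1,3):dx=-6,dy=+11->D; (1,4):dx=-3,dy=+9->D; (1,5):dx=-9,dy=+2->D
  (1,6):dx=-2,dy=+5->D; (1,7):dx=-5,dy=+12->D; (2,3):dx=-5,dy=+5->D; (2,4):dx=-2,dy=+3->D
  (2,5):dx=-8,dy=-4->C; (2,6):dx=-1,dy=-1->C; (2,7):dx=-4,dy=+6->D; (3,4):dx=+3,dy=-2->D
  (3,5):dx=-3,dy=-9->C; (3,6):dx=+4,dy=-6->D; (3,7):dx=+1,dy=+1->C; (4,5):dx=-6,dy=-7->C
  (4,6):dx=+1,dy=-4->D; (4,7):dx=-2,dy=+3->D; (5,6):dx=+7,dy=+3->C; (5,7):dx=+4,dy=+10->C
  (6,7):dx=-3,dy=+7->D
Step 2: C = 7, D = 14, total pairs = 21.
Step 3: tau = (C - D)/(n(n-1)/2) = (7 - 14)/21 = -0.333333.
Step 4: Exact two-sided p-value (enumerate n! = 5040 permutations of y under H0): p = 0.381349.
Step 5: alpha = 0.05. fail to reject H0.

tau_b = -0.3333 (C=7, D=14), p = 0.381349, fail to reject H0.


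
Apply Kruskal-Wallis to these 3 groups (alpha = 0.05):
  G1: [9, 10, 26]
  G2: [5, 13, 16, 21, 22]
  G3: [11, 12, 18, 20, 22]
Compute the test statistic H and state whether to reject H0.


Step 1: Combine all N = 13 observations and assign midranks.
sorted (value, group, rank): (5,G2,1), (9,G1,2), (10,G1,3), (11,G3,4), (12,G3,5), (13,G2,6), (16,G2,7), (18,G3,8), (20,G3,9), (21,G2,10), (22,G2,11.5), (22,G3,11.5), (26,G1,13)
Step 2: Sum ranks within each group.
R_1 = 18 (n_1 = 3)
R_2 = 35.5 (n_2 = 5)
R_3 = 37.5 (n_3 = 5)
Step 3: H = 12/(N(N+1)) * sum(R_i^2/n_i) - 3(N+1)
     = 12/(13*14) * (18^2/3 + 35.5^2/5 + 37.5^2/5) - 3*14
     = 0.065934 * 641.3 - 42
     = 0.283516.
Step 4: Ties present; correction factor C = 1 - 6/(13^3 - 13) = 0.997253. Corrected H = 0.283516 / 0.997253 = 0.284298.
Step 5: Under H0, H ~ chi^2(2); p-value = 0.867492.
Step 6: alpha = 0.05. fail to reject H0.

H = 0.2843, df = 2, p = 0.867492, fail to reject H0.


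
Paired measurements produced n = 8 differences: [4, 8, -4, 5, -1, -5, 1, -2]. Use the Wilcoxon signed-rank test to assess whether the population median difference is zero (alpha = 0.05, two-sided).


Step 1: Drop any zero differences (none here) and take |d_i|.
|d| = [4, 8, 4, 5, 1, 5, 1, 2]
Step 2: Midrank |d_i| (ties get averaged ranks).
ranks: |4|->4.5, |8|->8, |4|->4.5, |5|->6.5, |1|->1.5, |5|->6.5, |1|->1.5, |2|->3
Step 3: Attach original signs; sum ranks with positive sign and with negative sign.
W+ = 4.5 + 8 + 6.5 + 1.5 = 20.5
W- = 4.5 + 1.5 + 6.5 + 3 = 15.5
(Check: W+ + W- = 36 should equal n(n+1)/2 = 36.)
Step 4: Test statistic W = min(W+, W-) = 15.5.
Step 5: Ties in |d|, so use the tie-corrected normal approximation.
        E[W] = n(n+1)/4 = 8*9/4 = 18.
        Tie groups: |d|=1 (t=2), |d|=4 (t=2), |d|=5 (t=2); sum(t^3 - t) = 18.
        Var[W] = n(n+1)(2n+1)/24 - sum(t^3-t)/48 = 1224/24 - 18/48 = 50.625.
        z = (W - E[W]) / sqrt(Var[W]) = (15.5 - 18) / 7.1151 = -0.3514.
        Two-sided p = 2*Phi(z) = 0.725315.
Step 6: alpha = 0.05. fail to reject H0.

W+ = 20.5, W- = 15.5, W = min = 15.5, p = 0.725315, fail to reject H0.


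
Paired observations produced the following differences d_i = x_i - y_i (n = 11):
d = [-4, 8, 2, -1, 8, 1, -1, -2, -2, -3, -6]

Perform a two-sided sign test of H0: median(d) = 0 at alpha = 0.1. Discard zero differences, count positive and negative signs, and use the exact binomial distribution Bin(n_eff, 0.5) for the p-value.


Step 1: Discard zero differences. Original n = 11; n_eff = number of nonzero differences = 11.
Nonzero differences (with sign): -4, +8, +2, -1, +8, +1, -1, -2, -2, -3, -6
Step 2: Count signs: positive = 4, negative = 7.
Step 3: Under H0: P(positive) = 0.5, so the number of positives S ~ Bin(11, 0.5).
Step 4: Two-sided exact p-value = sum of Bin(11,0.5) probabilities at or below the observed probability = 0.548828.
Step 5: alpha = 0.1. fail to reject H0.

n_eff = 11, pos = 4, neg = 7, p = 0.548828, fail to reject H0.


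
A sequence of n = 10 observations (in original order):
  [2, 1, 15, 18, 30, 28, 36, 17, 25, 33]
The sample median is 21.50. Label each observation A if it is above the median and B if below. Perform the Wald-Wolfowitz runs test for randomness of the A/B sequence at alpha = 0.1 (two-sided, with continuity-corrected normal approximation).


Step 1: Compute median = 21.50; label A = above, B = below.
Labels in order: BBBBAAABAA  (n_A = 5, n_B = 5)
Step 2: Count runs R = 4.
Step 3: Under H0 (random ordering), E[R] = 2*n_A*n_B/(n_A+n_B) + 1 = 2*5*5/10 + 1 = 6.0000.
        Var[R] = 2*n_A*n_B*(2*n_A*n_B - n_A - n_B) / ((n_A+n_B)^2 * (n_A+n_B-1)) = 2000/900 = 2.2222.
        SD[R] = 1.4907.
Step 4: Continuity-corrected z = (R + 0.5 - E[R]) / SD[R] = (4 + 0.5 - 6.0000) / 1.4907 = -1.0062.
Step 5: Two-sided p-value via normal approximation = 2*(1 - Phi(|z|)) = 0.314305.
Step 6: alpha = 0.1. fail to reject H0.

R = 4, z = -1.0062, p = 0.314305, fail to reject H0.


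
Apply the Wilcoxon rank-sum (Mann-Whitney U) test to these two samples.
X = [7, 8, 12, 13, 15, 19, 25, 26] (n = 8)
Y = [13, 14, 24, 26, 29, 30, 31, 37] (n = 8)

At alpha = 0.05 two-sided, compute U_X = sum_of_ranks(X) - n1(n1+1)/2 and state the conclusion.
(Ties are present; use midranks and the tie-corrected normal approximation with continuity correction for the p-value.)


Step 1: Combine and sort all 16 observations; assign midranks.
sorted (value, group): (7,X), (8,X), (12,X), (13,X), (13,Y), (14,Y), (15,X), (19,X), (24,Y), (25,X), (26,X), (26,Y), (29,Y), (30,Y), (31,Y), (37,Y)
ranks: 7->1, 8->2, 12->3, 13->4.5, 13->4.5, 14->6, 15->7, 19->8, 24->9, 25->10, 26->11.5, 26->11.5, 29->13, 30->14, 31->15, 37->16
Step 2: Rank sum for X: R1 = 1 + 2 + 3 + 4.5 + 7 + 8 + 10 + 11.5 = 47.
Step 3: U_X = R1 - n1(n1+1)/2 = 47 - 8*9/2 = 47 - 36 = 11.
       U_Y = n1*n2 - U_X = 64 - 11 = 53.
Step 4: Ties are present, so use the tie-corrected normal approximation (with continuity correction) for the p-value.
Step 5: p-value = 0.031076; compare to alpha = 0.05. reject H0.

U_X = 11, p = 0.031076, reject H0 at alpha = 0.05.


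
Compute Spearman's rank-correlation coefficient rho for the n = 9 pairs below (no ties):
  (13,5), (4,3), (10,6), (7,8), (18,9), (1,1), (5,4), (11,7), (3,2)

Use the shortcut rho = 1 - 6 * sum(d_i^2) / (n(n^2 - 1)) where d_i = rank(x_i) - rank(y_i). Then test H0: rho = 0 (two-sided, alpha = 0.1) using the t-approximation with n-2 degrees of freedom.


Step 1: Rank x and y separately (midranks; no ties here).
rank(x): 13->8, 4->3, 10->6, 7->5, 18->9, 1->1, 5->4, 11->7, 3->2
rank(y): 5->5, 3->3, 6->6, 8->8, 9->9, 1->1, 4->4, 7->7, 2->2
Step 2: d_i = R_x(i) - R_y(i); compute d_i^2.
  (8-5)^2=9, (3-3)^2=0, (6-6)^2=0, (5-8)^2=9, (9-9)^2=0, (1-1)^2=0, (4-4)^2=0, (7-7)^2=0, (2-2)^2=0
sum(d^2) = 18.
Step 3: rho = 1 - 6*18 / (9*(9^2 - 1)) = 1 - 108/720 = 0.850000.
Step 4: Under H0, t = rho * sqrt((n-2)/(1-rho^2)) = 4.2691 ~ t(7).
Step 5: Two-sided p-value from the t-distribution with 7 df = 0.003705.
Step 6: alpha = 0.1. reject H0.

rho = 0.8500, p = 0.003705, reject H0 at alpha = 0.1.


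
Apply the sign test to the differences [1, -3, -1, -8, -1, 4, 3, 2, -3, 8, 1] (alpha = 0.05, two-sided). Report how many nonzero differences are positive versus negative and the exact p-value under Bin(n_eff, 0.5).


Step 1: Discard zero differences. Original n = 11; n_eff = number of nonzero differences = 11.
Nonzero differences (with sign): +1, -3, -1, -8, -1, +4, +3, +2, -3, +8, +1
Step 2: Count signs: positive = 6, negative = 5.
Step 3: Under H0: P(positive) = 0.5, so the number of positives S ~ Bin(11, 0.5).
Step 4: Two-sided exact p-value = sum of Bin(11,0.5) probabilities at or below the observed probability = 1.000000.
Step 5: alpha = 0.05. fail to reject H0.

n_eff = 11, pos = 6, neg = 5, p = 1.000000, fail to reject H0.


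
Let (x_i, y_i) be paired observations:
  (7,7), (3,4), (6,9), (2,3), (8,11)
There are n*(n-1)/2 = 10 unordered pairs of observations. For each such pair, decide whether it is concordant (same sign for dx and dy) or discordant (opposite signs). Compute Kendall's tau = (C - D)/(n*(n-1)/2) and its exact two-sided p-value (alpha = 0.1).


Step 1: Enumerate the 10 unordered pairs (i,j) with i<j and classify each by sign(x_j-x_i) * sign(y_j-y_i).
  (1,2):dx=-4,dy=-3->C; (1,3):dx=-1,dy=+2->D; (1,4):dx=-5,dy=-4->C; (1,5):dx=+1,dy=+4->C
  (2,3):dx=+3,dy=+5->C; (2,4):dx=-1,dy=-1->C; (2,5):dx=+5,dy=+7->C; (3,4):dx=-4,dy=-6->C
  (3,5):dx=+2,dy=+2->C; (4,5):dx=+6,dy=+8->C
Step 2: C = 9, D = 1, total pairs = 10.
Step 3: tau = (C - D)/(n(n-1)/2) = (9 - 1)/10 = 0.800000.
Step 4: Exact two-sided p-value (enumerate n! = 120 permutations of y under H0): p = 0.083333.
Step 5: alpha = 0.1. reject H0.

tau_b = 0.8000 (C=9, D=1), p = 0.083333, reject H0.


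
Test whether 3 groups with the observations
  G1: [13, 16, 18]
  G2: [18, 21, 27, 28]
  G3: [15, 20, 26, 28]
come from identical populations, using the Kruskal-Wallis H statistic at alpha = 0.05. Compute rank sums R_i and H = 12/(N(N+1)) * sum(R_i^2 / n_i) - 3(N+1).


Step 1: Combine all N = 11 observations and assign midranks.
sorted (value, group, rank): (13,G1,1), (15,G3,2), (16,G1,3), (18,G1,4.5), (18,G2,4.5), (20,G3,6), (21,G2,7), (26,G3,8), (27,G2,9), (28,G2,10.5), (28,G3,10.5)
Step 2: Sum ranks within each group.
R_1 = 8.5 (n_1 = 3)
R_2 = 31 (n_2 = 4)
R_3 = 26.5 (n_3 = 4)
Step 3: H = 12/(N(N+1)) * sum(R_i^2/n_i) - 3(N+1)
     = 12/(11*12) * (8.5^2/3 + 31^2/4 + 26.5^2/4) - 3*12
     = 0.090909 * 439.896 - 36
     = 3.990530.
Step 4: Ties present; correction factor C = 1 - 12/(11^3 - 11) = 0.990909. Corrected H = 3.990530 / 0.990909 = 4.027141.
Step 5: Under H0, H ~ chi^2(2); p-value = 0.133511.
Step 6: alpha = 0.05. fail to reject H0.

H = 4.0271, df = 2, p = 0.133511, fail to reject H0.


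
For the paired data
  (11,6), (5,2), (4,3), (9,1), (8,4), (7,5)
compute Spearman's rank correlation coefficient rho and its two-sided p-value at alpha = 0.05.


Step 1: Rank x and y separately (midranks; no ties here).
rank(x): 11->6, 5->2, 4->1, 9->5, 8->4, 7->3
rank(y): 6->6, 2->2, 3->3, 1->1, 4->4, 5->5
Step 2: d_i = R_x(i) - R_y(i); compute d_i^2.
  (6-6)^2=0, (2-2)^2=0, (1-3)^2=4, (5-1)^2=16, (4-4)^2=0, (3-5)^2=4
sum(d^2) = 24.
Step 3: rho = 1 - 6*24 / (6*(6^2 - 1)) = 1 - 144/210 = 0.314286.
Step 4: Under H0, t = rho * sqrt((n-2)/(1-rho^2)) = 0.6621 ~ t(4).
Step 5: Two-sided p-value from the t-distribution with 4 df = 0.544093.
Step 6: alpha = 0.05. fail to reject H0.

rho = 0.3143, p = 0.544093, fail to reject H0 at alpha = 0.05.


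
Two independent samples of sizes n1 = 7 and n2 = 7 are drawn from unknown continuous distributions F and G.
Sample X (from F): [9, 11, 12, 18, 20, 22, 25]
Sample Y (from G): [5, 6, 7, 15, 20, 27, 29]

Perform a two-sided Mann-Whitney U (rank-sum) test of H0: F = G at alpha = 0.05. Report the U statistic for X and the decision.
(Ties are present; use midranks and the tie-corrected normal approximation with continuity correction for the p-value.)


Step 1: Combine and sort all 14 observations; assign midranks.
sorted (value, group): (5,Y), (6,Y), (7,Y), (9,X), (11,X), (12,X), (15,Y), (18,X), (20,X), (20,Y), (22,X), (25,X), (27,Y), (29,Y)
ranks: 5->1, 6->2, 7->3, 9->4, 11->5, 12->6, 15->7, 18->8, 20->9.5, 20->9.5, 22->11, 25->12, 27->13, 29->14
Step 2: Rank sum for X: R1 = 4 + 5 + 6 + 8 + 9.5 + 11 + 12 = 55.5.
Step 3: U_X = R1 - n1(n1+1)/2 = 55.5 - 7*8/2 = 55.5 - 28 = 27.5.
       U_Y = n1*n2 - U_X = 49 - 27.5 = 21.5.
Step 4: Ties are present, so use the tie-corrected normal approximation (with continuity correction) for the p-value.
Step 5: p-value = 0.749128; compare to alpha = 0.05. fail to reject H0.

U_X = 27.5, p = 0.749128, fail to reject H0 at alpha = 0.05.


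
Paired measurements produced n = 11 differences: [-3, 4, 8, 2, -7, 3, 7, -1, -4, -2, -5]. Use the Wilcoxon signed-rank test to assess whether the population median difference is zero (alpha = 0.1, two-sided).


Step 1: Drop any zero differences (none here) and take |d_i|.
|d| = [3, 4, 8, 2, 7, 3, 7, 1, 4, 2, 5]
Step 2: Midrank |d_i| (ties get averaged ranks).
ranks: |3|->4.5, |4|->6.5, |8|->11, |2|->2.5, |7|->9.5, |3|->4.5, |7|->9.5, |1|->1, |4|->6.5, |2|->2.5, |5|->8
Step 3: Attach original signs; sum ranks with positive sign and with negative sign.
W+ = 6.5 + 11 + 2.5 + 4.5 + 9.5 = 34
W- = 4.5 + 9.5 + 1 + 6.5 + 2.5 + 8 = 32
(Check: W+ + W- = 66 should equal n(n+1)/2 = 66.)
Step 4: Test statistic W = min(W+, W-) = 32.
Step 5: Ties in |d|, so use the tie-corrected normal approximation.
        E[W] = n(n+1)/4 = 11*12/4 = 33.
        Tie groups: |d|=2 (t=2), |d|=3 (t=2), |d|=4 (t=2), |d|=7 (t=2); sum(t^3 - t) = 24.
        Var[W] = n(n+1)(2n+1)/24 - sum(t^3-t)/48 = 3036/24 - 24/48 = 126.
        z = (W - E[W]) / sqrt(Var[W]) = (32 - 33) / 11.2250 = -0.0891.
        Two-sided p = 2*Phi(z) = 0.929013.
Step 6: alpha = 0.1. fail to reject H0.

W+ = 34, W- = 32, W = min = 32, p = 0.929013, fail to reject H0.


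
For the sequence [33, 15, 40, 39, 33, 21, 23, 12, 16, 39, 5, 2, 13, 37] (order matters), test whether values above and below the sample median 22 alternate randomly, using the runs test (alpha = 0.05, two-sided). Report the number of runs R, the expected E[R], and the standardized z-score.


Step 1: Compute median = 22; label A = above, B = below.
Labels in order: ABAAABABBABBBA  (n_A = 7, n_B = 7)
Step 2: Count runs R = 9.
Step 3: Under H0 (random ordering), E[R] = 2*n_A*n_B/(n_A+n_B) + 1 = 2*7*7/14 + 1 = 8.0000.
        Var[R] = 2*n_A*n_B*(2*n_A*n_B - n_A - n_B) / ((n_A+n_B)^2 * (n_A+n_B-1)) = 8232/2548 = 3.2308.
        SD[R] = 1.7974.
Step 4: Continuity-corrected z = (R - 0.5 - E[R]) / SD[R] = (9 - 0.5 - 8.0000) / 1.7974 = 0.2782.
Step 5: Two-sided p-value via normal approximation = 2*(1 - Phi(|z|)) = 0.780879.
Step 6: alpha = 0.05. fail to reject H0.

R = 9, z = 0.2782, p = 0.780879, fail to reject H0.


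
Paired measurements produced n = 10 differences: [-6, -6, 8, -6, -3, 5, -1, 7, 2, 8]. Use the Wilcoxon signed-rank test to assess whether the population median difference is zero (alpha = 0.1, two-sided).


Step 1: Drop any zero differences (none here) and take |d_i|.
|d| = [6, 6, 8, 6, 3, 5, 1, 7, 2, 8]
Step 2: Midrank |d_i| (ties get averaged ranks).
ranks: |6|->6, |6|->6, |8|->9.5, |6|->6, |3|->3, |5|->4, |1|->1, |7|->8, |2|->2, |8|->9.5
Step 3: Attach original signs; sum ranks with positive sign and with negative sign.
W+ = 9.5 + 4 + 8 + 2 + 9.5 = 33
W- = 6 + 6 + 6 + 3 + 1 = 22
(Check: W+ + W- = 55 should equal n(n+1)/2 = 55.)
Step 4: Test statistic W = min(W+, W-) = 22.
Step 5: Ties in |d|, so use the tie-corrected normal approximation.
        E[W] = n(n+1)/4 = 10*11/4 = 27.5.
        Tie groups: |d|=6 (t=3), |d|=8 (t=2); sum(t^3 - t) = 30.
        Var[W] = n(n+1)(2n+1)/24 - sum(t^3-t)/48 = 2310/24 - 30/48 = 95.625.
        z = (W - E[W]) / sqrt(Var[W]) = (22 - 27.5) / 9.7788 = -0.5624.
        Two-sided p = 2*Phi(z) = 0.573816.
Step 6: alpha = 0.1. fail to reject H0.

W+ = 33, W- = 22, W = min = 22, p = 0.573816, fail to reject H0.


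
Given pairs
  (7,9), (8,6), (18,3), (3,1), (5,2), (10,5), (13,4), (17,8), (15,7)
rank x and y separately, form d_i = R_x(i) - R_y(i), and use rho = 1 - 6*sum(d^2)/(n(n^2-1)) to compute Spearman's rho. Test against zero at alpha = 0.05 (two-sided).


Step 1: Rank x and y separately (midranks; no ties here).
rank(x): 7->3, 8->4, 18->9, 3->1, 5->2, 10->5, 13->6, 17->8, 15->7
rank(y): 9->9, 6->6, 3->3, 1->1, 2->2, 5->5, 4->4, 8->8, 7->7
Step 2: d_i = R_x(i) - R_y(i); compute d_i^2.
  (3-9)^2=36, (4-6)^2=4, (9-3)^2=36, (1-1)^2=0, (2-2)^2=0, (5-5)^2=0, (6-4)^2=4, (8-8)^2=0, (7-7)^2=0
sum(d^2) = 80.
Step 3: rho = 1 - 6*80 / (9*(9^2 - 1)) = 1 - 480/720 = 0.333333.
Step 4: Under H0, t = rho * sqrt((n-2)/(1-rho^2)) = 0.9354 ~ t(7).
Step 5: Two-sided p-value from the t-distribution with 7 df = 0.380713.
Step 6: alpha = 0.05. fail to reject H0.

rho = 0.3333, p = 0.380713, fail to reject H0 at alpha = 0.05.


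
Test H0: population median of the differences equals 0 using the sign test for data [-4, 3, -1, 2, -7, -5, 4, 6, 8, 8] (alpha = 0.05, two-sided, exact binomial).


Step 1: Discard zero differences. Original n = 10; n_eff = number of nonzero differences = 10.
Nonzero differences (with sign): -4, +3, -1, +2, -7, -5, +4, +6, +8, +8
Step 2: Count signs: positive = 6, negative = 4.
Step 3: Under H0: P(positive) = 0.5, so the number of positives S ~ Bin(10, 0.5).
Step 4: Two-sided exact p-value = sum of Bin(10,0.5) probabilities at or below the observed probability = 0.753906.
Step 5: alpha = 0.05. fail to reject H0.

n_eff = 10, pos = 6, neg = 4, p = 0.753906, fail to reject H0.


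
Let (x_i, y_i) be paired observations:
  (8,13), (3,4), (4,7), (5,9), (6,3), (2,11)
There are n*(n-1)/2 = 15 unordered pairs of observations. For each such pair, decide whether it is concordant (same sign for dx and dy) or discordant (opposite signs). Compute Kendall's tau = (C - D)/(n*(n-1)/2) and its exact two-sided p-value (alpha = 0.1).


Step 1: Enumerate the 15 unordered pairs (i,j) with i<j and classify each by sign(x_j-x_i) * sign(y_j-y_i).
  (1,2):dx=-5,dy=-9->C; (1,3):dx=-4,dy=-6->C; (1,4):dx=-3,dy=-4->C; (1,5):dx=-2,dy=-10->C
  (1,6):dx=-6,dy=-2->C; (2,3):dx=+1,dy=+3->C; (2,4):dx=+2,dy=+5->C; (2,5):dx=+3,dy=-1->D
  (2,6):dx=-1,dy=+7->D; (3,4):dx=+1,dy=+2->C; (3,5):dx=+2,dy=-4->D; (3,6):dx=-2,dy=+4->D
  (4,5):dx=+1,dy=-6->D; (4,6):dx=-3,dy=+2->D; (5,6):dx=-4,dy=+8->D
Step 2: C = 8, D = 7, total pairs = 15.
Step 3: tau = (C - D)/(n(n-1)/2) = (8 - 7)/15 = 0.066667.
Step 4: Exact two-sided p-value (enumerate n! = 720 permutations of y under H0): p = 1.000000.
Step 5: alpha = 0.1. fail to reject H0.

tau_b = 0.0667 (C=8, D=7), p = 1.000000, fail to reject H0.


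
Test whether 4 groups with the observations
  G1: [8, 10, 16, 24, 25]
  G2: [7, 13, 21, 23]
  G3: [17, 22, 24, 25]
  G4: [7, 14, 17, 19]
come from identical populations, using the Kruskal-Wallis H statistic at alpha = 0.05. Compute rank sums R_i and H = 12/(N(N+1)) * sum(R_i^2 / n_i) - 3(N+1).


Step 1: Combine all N = 17 observations and assign midranks.
sorted (value, group, rank): (7,G2,1.5), (7,G4,1.5), (8,G1,3), (10,G1,4), (13,G2,5), (14,G4,6), (16,G1,7), (17,G3,8.5), (17,G4,8.5), (19,G4,10), (21,G2,11), (22,G3,12), (23,G2,13), (24,G1,14.5), (24,G3,14.5), (25,G1,16.5), (25,G3,16.5)
Step 2: Sum ranks within each group.
R_1 = 45 (n_1 = 5)
R_2 = 30.5 (n_2 = 4)
R_3 = 51.5 (n_3 = 4)
R_4 = 26 (n_4 = 4)
Step 3: H = 12/(N(N+1)) * sum(R_i^2/n_i) - 3(N+1)
     = 12/(17*18) * (45^2/5 + 30.5^2/4 + 51.5^2/4 + 26^2/4) - 3*18
     = 0.039216 * 1469.62 - 54
     = 3.632353.
Step 4: Ties present; correction factor C = 1 - 24/(17^3 - 17) = 0.995098. Corrected H = 3.632353 / 0.995098 = 3.650246.
Step 5: Under H0, H ~ chi^2(3); p-value = 0.301792.
Step 6: alpha = 0.05. fail to reject H0.

H = 3.6502, df = 3, p = 0.301792, fail to reject H0.


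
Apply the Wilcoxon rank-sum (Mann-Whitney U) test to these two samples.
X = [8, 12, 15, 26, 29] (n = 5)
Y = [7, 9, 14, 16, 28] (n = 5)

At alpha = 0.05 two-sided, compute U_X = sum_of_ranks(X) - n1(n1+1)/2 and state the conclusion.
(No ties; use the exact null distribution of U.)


Step 1: Combine and sort all 10 observations; assign midranks.
sorted (value, group): (7,Y), (8,X), (9,Y), (12,X), (14,Y), (15,X), (16,Y), (26,X), (28,Y), (29,X)
ranks: 7->1, 8->2, 9->3, 12->4, 14->5, 15->6, 16->7, 26->8, 28->9, 29->10
Step 2: Rank sum for X: R1 = 2 + 4 + 6 + 8 + 10 = 30.
Step 3: U_X = R1 - n1(n1+1)/2 = 30 - 5*6/2 = 30 - 15 = 15.
       U_Y = n1*n2 - U_X = 25 - 15 = 10.
Step 4: No ties, so the exact null distribution of U (based on enumerating the C(10,5) = 252 equally likely rank assignments) gives the two-sided p-value.
Step 5: p-value = 0.690476; compare to alpha = 0.05. fail to reject H0.

U_X = 15, p = 0.690476, fail to reject H0 at alpha = 0.05.


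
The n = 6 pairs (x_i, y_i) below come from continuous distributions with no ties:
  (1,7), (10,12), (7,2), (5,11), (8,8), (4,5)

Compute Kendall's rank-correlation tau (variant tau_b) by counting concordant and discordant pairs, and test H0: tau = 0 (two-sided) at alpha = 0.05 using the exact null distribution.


Step 1: Enumerate the 15 unordered pairs (i,j) with i<j and classify each by sign(x_j-x_i) * sign(y_j-y_i).
  (1,2):dx=+9,dy=+5->C; (1,3):dx=+6,dy=-5->D; (1,4):dx=+4,dy=+4->C; (1,5):dx=+7,dy=+1->C
  (1,6):dx=+3,dy=-2->D; (2,3):dx=-3,dy=-10->C; (2,4):dx=-5,dy=-1->C; (2,5):dx=-2,dy=-4->C
  (2,6):dx=-6,dy=-7->C; (3,4):dx=-2,dy=+9->D; (3,5):dx=+1,dy=+6->C; (3,6):dx=-3,dy=+3->D
  (4,5):dx=+3,dy=-3->D; (4,6):dx=-1,dy=-6->C; (5,6):dx=-4,dy=-3->C
Step 2: C = 10, D = 5, total pairs = 15.
Step 3: tau = (C - D)/(n(n-1)/2) = (10 - 5)/15 = 0.333333.
Step 4: Exact two-sided p-value (enumerate n! = 720 permutations of y under H0): p = 0.469444.
Step 5: alpha = 0.05. fail to reject H0.

tau_b = 0.3333 (C=10, D=5), p = 0.469444, fail to reject H0.


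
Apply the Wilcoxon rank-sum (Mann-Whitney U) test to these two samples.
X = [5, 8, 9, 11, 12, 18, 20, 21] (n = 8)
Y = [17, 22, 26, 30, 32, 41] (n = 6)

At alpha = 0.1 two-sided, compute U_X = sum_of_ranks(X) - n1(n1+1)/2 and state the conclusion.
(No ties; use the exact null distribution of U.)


Step 1: Combine and sort all 14 observations; assign midranks.
sorted (value, group): (5,X), (8,X), (9,X), (11,X), (12,X), (17,Y), (18,X), (20,X), (21,X), (22,Y), (26,Y), (30,Y), (32,Y), (41,Y)
ranks: 5->1, 8->2, 9->3, 11->4, 12->5, 17->6, 18->7, 20->8, 21->9, 22->10, 26->11, 30->12, 32->13, 41->14
Step 2: Rank sum for X: R1 = 1 + 2 + 3 + 4 + 5 + 7 + 8 + 9 = 39.
Step 3: U_X = R1 - n1(n1+1)/2 = 39 - 8*9/2 = 39 - 36 = 3.
       U_Y = n1*n2 - U_X = 48 - 3 = 45.
Step 4: No ties, so the exact null distribution of U (based on enumerating the C(14,8) = 3003 equally likely rank assignments) gives the two-sided p-value.
Step 5: p-value = 0.004662; compare to alpha = 0.1. reject H0.

U_X = 3, p = 0.004662, reject H0 at alpha = 0.1.


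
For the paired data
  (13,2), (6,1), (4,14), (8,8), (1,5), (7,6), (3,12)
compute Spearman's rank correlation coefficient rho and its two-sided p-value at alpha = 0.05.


Step 1: Rank x and y separately (midranks; no ties here).
rank(x): 13->7, 6->4, 4->3, 8->6, 1->1, 7->5, 3->2
rank(y): 2->2, 1->1, 14->7, 8->5, 5->3, 6->4, 12->6
Step 2: d_i = R_x(i) - R_y(i); compute d_i^2.
  (7-2)^2=25, (4-1)^2=9, (3-7)^2=16, (6-5)^2=1, (1-3)^2=4, (5-4)^2=1, (2-6)^2=16
sum(d^2) = 72.
Step 3: rho = 1 - 6*72 / (7*(7^2 - 1)) = 1 - 432/336 = -0.285714.
Step 4: Under H0, t = rho * sqrt((n-2)/(1-rho^2)) = -0.6667 ~ t(5).
Step 5: Two-sided p-value from the t-distribution with 5 df = 0.534509.
Step 6: alpha = 0.05. fail to reject H0.

rho = -0.2857, p = 0.534509, fail to reject H0 at alpha = 0.05.


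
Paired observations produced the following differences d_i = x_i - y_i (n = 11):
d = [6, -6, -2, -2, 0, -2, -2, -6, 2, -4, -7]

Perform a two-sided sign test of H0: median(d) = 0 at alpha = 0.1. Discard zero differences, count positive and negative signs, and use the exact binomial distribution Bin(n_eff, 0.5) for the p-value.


Step 1: Discard zero differences. Original n = 11; n_eff = number of nonzero differences = 10.
Nonzero differences (with sign): +6, -6, -2, -2, -2, -2, -6, +2, -4, -7
Step 2: Count signs: positive = 2, negative = 8.
Step 3: Under H0: P(positive) = 0.5, so the number of positives S ~ Bin(10, 0.5).
Step 4: Two-sided exact p-value = sum of Bin(10,0.5) probabilities at or below the observed probability = 0.109375.
Step 5: alpha = 0.1. fail to reject H0.

n_eff = 10, pos = 2, neg = 8, p = 0.109375, fail to reject H0.


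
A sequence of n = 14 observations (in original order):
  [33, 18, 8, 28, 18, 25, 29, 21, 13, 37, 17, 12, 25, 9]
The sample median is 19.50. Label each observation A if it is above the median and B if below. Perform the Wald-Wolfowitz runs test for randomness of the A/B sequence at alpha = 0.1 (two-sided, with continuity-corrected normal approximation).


Step 1: Compute median = 19.50; label A = above, B = below.
Labels in order: ABBABAAABABBAB  (n_A = 7, n_B = 7)
Step 2: Count runs R = 10.
Step 3: Under H0 (random ordering), E[R] = 2*n_A*n_B/(n_A+n_B) + 1 = 2*7*7/14 + 1 = 8.0000.
        Var[R] = 2*n_A*n_B*(2*n_A*n_B - n_A - n_B) / ((n_A+n_B)^2 * (n_A+n_B-1)) = 8232/2548 = 3.2308.
        SD[R] = 1.7974.
Step 4: Continuity-corrected z = (R - 0.5 - E[R]) / SD[R] = (10 - 0.5 - 8.0000) / 1.7974 = 0.8345.
Step 5: Two-sided p-value via normal approximation = 2*(1 - Phi(|z|)) = 0.403986.
Step 6: alpha = 0.1. fail to reject H0.

R = 10, z = 0.8345, p = 0.403986, fail to reject H0.


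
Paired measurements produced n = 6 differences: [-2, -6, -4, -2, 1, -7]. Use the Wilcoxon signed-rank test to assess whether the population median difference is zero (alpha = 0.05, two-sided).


Step 1: Drop any zero differences (none here) and take |d_i|.
|d| = [2, 6, 4, 2, 1, 7]
Step 2: Midrank |d_i| (ties get averaged ranks).
ranks: |2|->2.5, |6|->5, |4|->4, |2|->2.5, |1|->1, |7|->6
Step 3: Attach original signs; sum ranks with positive sign and with negative sign.
W+ = 1 = 1
W- = 2.5 + 5 + 4 + 2.5 + 6 = 20
(Check: W+ + W- = 21 should equal n(n+1)/2 = 21.)
Step 4: Test statistic W = min(W+, W-) = 1.
Step 5: Ties in |d|, so use the tie-corrected normal approximation.
        E[W] = n(n+1)/4 = 6*7/4 = 10.5.
        Tie groups: |d|=2 (t=2); sum(t^3 - t) = 6.
        Var[W] = n(n+1)(2n+1)/24 - sum(t^3-t)/48 = 546/24 - 6/48 = 22.625.
        z = (W - E[W]) / sqrt(Var[W]) = (1 - 10.5) / 4.7566 = -1.9972.
        Two-sided p = 2*Phi(z) = 0.045800.
Step 6: alpha = 0.05. reject H0.

W+ = 1, W- = 20, W = min = 1, p = 0.045800, reject H0.


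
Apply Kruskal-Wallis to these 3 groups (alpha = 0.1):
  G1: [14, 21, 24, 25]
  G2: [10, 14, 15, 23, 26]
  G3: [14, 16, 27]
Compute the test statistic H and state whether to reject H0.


Step 1: Combine all N = 12 observations and assign midranks.
sorted (value, group, rank): (10,G2,1), (14,G1,3), (14,G2,3), (14,G3,3), (15,G2,5), (16,G3,6), (21,G1,7), (23,G2,8), (24,G1,9), (25,G1,10), (26,G2,11), (27,G3,12)
Step 2: Sum ranks within each group.
R_1 = 29 (n_1 = 4)
R_2 = 28 (n_2 = 5)
R_3 = 21 (n_3 = 3)
Step 3: H = 12/(N(N+1)) * sum(R_i^2/n_i) - 3(N+1)
     = 12/(12*13) * (29^2/4 + 28^2/5 + 21^2/3) - 3*13
     = 0.076923 * 514.05 - 39
     = 0.542308.
Step 4: Ties present; correction factor C = 1 - 24/(12^3 - 12) = 0.986014. Corrected H = 0.542308 / 0.986014 = 0.550000.
Step 5: Under H0, H ~ chi^2(2); p-value = 0.759572.
Step 6: alpha = 0.1. fail to reject H0.

H = 0.5500, df = 2, p = 0.759572, fail to reject H0.


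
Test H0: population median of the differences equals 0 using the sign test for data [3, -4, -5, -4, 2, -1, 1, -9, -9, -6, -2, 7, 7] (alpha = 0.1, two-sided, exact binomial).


Step 1: Discard zero differences. Original n = 13; n_eff = number of nonzero differences = 13.
Nonzero differences (with sign): +3, -4, -5, -4, +2, -1, +1, -9, -9, -6, -2, +7, +7
Step 2: Count signs: positive = 5, negative = 8.
Step 3: Under H0: P(positive) = 0.5, so the number of positives S ~ Bin(13, 0.5).
Step 4: Two-sided exact p-value = sum of Bin(13,0.5) probabilities at or below the observed probability = 0.581055.
Step 5: alpha = 0.1. fail to reject H0.

n_eff = 13, pos = 5, neg = 8, p = 0.581055, fail to reject H0.


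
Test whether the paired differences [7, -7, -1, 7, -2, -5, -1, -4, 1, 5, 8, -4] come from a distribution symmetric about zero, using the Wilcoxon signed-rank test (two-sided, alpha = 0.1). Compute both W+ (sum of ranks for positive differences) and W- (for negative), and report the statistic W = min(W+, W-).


Step 1: Drop any zero differences (none here) and take |d_i|.
|d| = [7, 7, 1, 7, 2, 5, 1, 4, 1, 5, 8, 4]
Step 2: Midrank |d_i| (ties get averaged ranks).
ranks: |7|->10, |7|->10, |1|->2, |7|->10, |2|->4, |5|->7.5, |1|->2, |4|->5.5, |1|->2, |5|->7.5, |8|->12, |4|->5.5
Step 3: Attach original signs; sum ranks with positive sign and with negative sign.
W+ = 10 + 10 + 2 + 7.5 + 12 = 41.5
W- = 10 + 2 + 4 + 7.5 + 2 + 5.5 + 5.5 = 36.5
(Check: W+ + W- = 78 should equal n(n+1)/2 = 78.)
Step 4: Test statistic W = min(W+, W-) = 36.5.
Step 5: Ties in |d|, so use the tie-corrected normal approximation.
        E[W] = n(n+1)/4 = 12*13/4 = 39.
        Tie groups: |d|=1 (t=3), |d|=4 (t=2), |d|=5 (t=2), |d|=7 (t=3); sum(t^3 - t) = 60.
        Var[W] = n(n+1)(2n+1)/24 - sum(t^3-t)/48 = 3900/24 - 60/48 = 161.25.
        z = (W - E[W]) / sqrt(Var[W]) = (36.5 - 39) / 12.6984 = -0.1969.
        Two-sided p = 2*Phi(z) = 0.843926.
Step 6: alpha = 0.1. fail to reject H0.

W+ = 41.5, W- = 36.5, W = min = 36.5, p = 0.843926, fail to reject H0.


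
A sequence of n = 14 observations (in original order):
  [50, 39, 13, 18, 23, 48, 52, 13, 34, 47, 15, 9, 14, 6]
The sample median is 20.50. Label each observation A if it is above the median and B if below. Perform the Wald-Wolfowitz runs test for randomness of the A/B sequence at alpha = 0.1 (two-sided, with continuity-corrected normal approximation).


Step 1: Compute median = 20.50; label A = above, B = below.
Labels in order: AABBAAABAABBBB  (n_A = 7, n_B = 7)
Step 2: Count runs R = 6.
Step 3: Under H0 (random ordering), E[R] = 2*n_A*n_B/(n_A+n_B) + 1 = 2*7*7/14 + 1 = 8.0000.
        Var[R] = 2*n_A*n_B*(2*n_A*n_B - n_A - n_B) / ((n_A+n_B)^2 * (n_A+n_B-1)) = 8232/2548 = 3.2308.
        SD[R] = 1.7974.
Step 4: Continuity-corrected z = (R + 0.5 - E[R]) / SD[R] = (6 + 0.5 - 8.0000) / 1.7974 = -0.8345.
Step 5: Two-sided p-value via normal approximation = 2*(1 - Phi(|z|)) = 0.403986.
Step 6: alpha = 0.1. fail to reject H0.

R = 6, z = -0.8345, p = 0.403986, fail to reject H0.


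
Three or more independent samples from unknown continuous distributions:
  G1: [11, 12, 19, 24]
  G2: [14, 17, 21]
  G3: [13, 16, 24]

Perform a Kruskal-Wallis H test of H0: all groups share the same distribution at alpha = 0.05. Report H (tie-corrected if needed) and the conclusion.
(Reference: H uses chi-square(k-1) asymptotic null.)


Step 1: Combine all N = 10 observations and assign midranks.
sorted (value, group, rank): (11,G1,1), (12,G1,2), (13,G3,3), (14,G2,4), (16,G3,5), (17,G2,6), (19,G1,7), (21,G2,8), (24,G1,9.5), (24,G3,9.5)
Step 2: Sum ranks within each group.
R_1 = 19.5 (n_1 = 4)
R_2 = 18 (n_2 = 3)
R_3 = 17.5 (n_3 = 3)
Step 3: H = 12/(N(N+1)) * sum(R_i^2/n_i) - 3(N+1)
     = 12/(10*11) * (19.5^2/4 + 18^2/3 + 17.5^2/3) - 3*11
     = 0.109091 * 305.146 - 33
     = 0.288636.
Step 4: Ties present; correction factor C = 1 - 6/(10^3 - 10) = 0.993939. Corrected H = 0.288636 / 0.993939 = 0.290396.
Step 5: Under H0, H ~ chi^2(2); p-value = 0.864851.
Step 6: alpha = 0.05. fail to reject H0.

H = 0.2904, df = 2, p = 0.864851, fail to reject H0.


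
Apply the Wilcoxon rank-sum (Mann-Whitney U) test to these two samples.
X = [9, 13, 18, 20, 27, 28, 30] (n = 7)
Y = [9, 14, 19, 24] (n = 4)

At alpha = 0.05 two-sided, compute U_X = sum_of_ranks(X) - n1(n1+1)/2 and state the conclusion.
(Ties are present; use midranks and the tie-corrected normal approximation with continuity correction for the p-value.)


Step 1: Combine and sort all 11 observations; assign midranks.
sorted (value, group): (9,X), (9,Y), (13,X), (14,Y), (18,X), (19,Y), (20,X), (24,Y), (27,X), (28,X), (30,X)
ranks: 9->1.5, 9->1.5, 13->3, 14->4, 18->5, 19->6, 20->7, 24->8, 27->9, 28->10, 30->11
Step 2: Rank sum for X: R1 = 1.5 + 3 + 5 + 7 + 9 + 10 + 11 = 46.5.
Step 3: U_X = R1 - n1(n1+1)/2 = 46.5 - 7*8/2 = 46.5 - 28 = 18.5.
       U_Y = n1*n2 - U_X = 28 - 18.5 = 9.5.
Step 4: Ties are present, so use the tie-corrected normal approximation (with continuity correction) for the p-value.
Step 5: p-value = 0.448659; compare to alpha = 0.05. fail to reject H0.

U_X = 18.5, p = 0.448659, fail to reject H0 at alpha = 0.05.


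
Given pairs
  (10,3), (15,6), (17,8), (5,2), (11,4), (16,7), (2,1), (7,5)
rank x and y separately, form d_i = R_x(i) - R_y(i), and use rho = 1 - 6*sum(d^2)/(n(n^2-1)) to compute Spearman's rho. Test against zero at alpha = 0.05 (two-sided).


Step 1: Rank x and y separately (midranks; no ties here).
rank(x): 10->4, 15->6, 17->8, 5->2, 11->5, 16->7, 2->1, 7->3
rank(y): 3->3, 6->6, 8->8, 2->2, 4->4, 7->7, 1->1, 5->5
Step 2: d_i = R_x(i) - R_y(i); compute d_i^2.
  (4-3)^2=1, (6-6)^2=0, (8-8)^2=0, (2-2)^2=0, (5-4)^2=1, (7-7)^2=0, (1-1)^2=0, (3-5)^2=4
sum(d^2) = 6.
Step 3: rho = 1 - 6*6 / (8*(8^2 - 1)) = 1 - 36/504 = 0.928571.
Step 4: Under H0, t = rho * sqrt((n-2)/(1-rho^2)) = 6.1283 ~ t(6).
Step 5: Two-sided p-value from the t-distribution with 6 df = 0.000863.
Step 6: alpha = 0.05. reject H0.

rho = 0.9286, p = 0.000863, reject H0 at alpha = 0.05.


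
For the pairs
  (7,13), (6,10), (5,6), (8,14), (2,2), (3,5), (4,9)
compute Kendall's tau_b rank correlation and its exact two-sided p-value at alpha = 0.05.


Step 1: Enumerate the 21 unordered pairs (i,j) with i<j and classify each by sign(x_j-x_i) * sign(y_j-y_i).
  (1,2):dx=-1,dy=-3->C; (1,3):dx=-2,dy=-7->C; (1,4):dx=+1,dy=+1->C; (1,5):dx=-5,dy=-11->C
  (1,6):dx=-4,dy=-8->C; (1,7):dx=-3,dy=-4->C; (2,3):dx=-1,dy=-4->C; (2,4):dx=+2,dy=+4->C
  (2,5):dx=-4,dy=-8->C; (2,6):dx=-3,dy=-5->C; (2,7):dx=-2,dy=-1->C; (3,4):dx=+3,dy=+8->C
  (3,5):dx=-3,dy=-4->C; (3,6):dx=-2,dy=-1->C; (3,7):dx=-1,dy=+3->D; (4,5):dx=-6,dy=-12->C
  (4,6):dx=-5,dy=-9->C; (4,7):dx=-4,dy=-5->C; (5,6):dx=+1,dy=+3->C; (5,7):dx=+2,dy=+7->C
  (6,7):dx=+1,dy=+4->C
Step 2: C = 20, D = 1, total pairs = 21.
Step 3: tau = (C - D)/(n(n-1)/2) = (20 - 1)/21 = 0.904762.
Step 4: Exact two-sided p-value (enumerate n! = 5040 permutations of y under H0): p = 0.002778.
Step 5: alpha = 0.05. reject H0.

tau_b = 0.9048 (C=20, D=1), p = 0.002778, reject H0.


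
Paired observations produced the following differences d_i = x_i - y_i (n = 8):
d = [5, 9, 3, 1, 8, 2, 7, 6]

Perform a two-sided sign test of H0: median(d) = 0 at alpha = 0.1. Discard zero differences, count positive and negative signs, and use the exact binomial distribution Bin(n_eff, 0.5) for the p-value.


Step 1: Discard zero differences. Original n = 8; n_eff = number of nonzero differences = 8.
Nonzero differences (with sign): +5, +9, +3, +1, +8, +2, +7, +6
Step 2: Count signs: positive = 8, negative = 0.
Step 3: Under H0: P(positive) = 0.5, so the number of positives S ~ Bin(8, 0.5).
Step 4: Two-sided exact p-value = sum of Bin(8,0.5) probabilities at or below the observed probability = 0.007812.
Step 5: alpha = 0.1. reject H0.

n_eff = 8, pos = 8, neg = 0, p = 0.007812, reject H0.


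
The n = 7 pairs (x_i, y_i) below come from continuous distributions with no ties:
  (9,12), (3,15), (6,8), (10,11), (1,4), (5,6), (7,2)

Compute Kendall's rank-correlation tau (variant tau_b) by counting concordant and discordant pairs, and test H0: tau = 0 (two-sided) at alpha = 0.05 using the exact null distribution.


Step 1: Enumerate the 21 unordered pairs (i,j) with i<j and classify each by sign(x_j-x_i) * sign(y_j-y_i).
  (1,2):dx=-6,dy=+3->D; (1,3):dx=-3,dy=-4->C; (1,4):dx=+1,dy=-1->D; (1,5):dx=-8,dy=-8->C
  (1,6):dx=-4,dy=-6->C; (1,7):dx=-2,dy=-10->C; (2,3):dx=+3,dy=-7->D; (2,4):dx=+7,dy=-4->D
  (2,5):dx=-2,dy=-11->C; (2,6):dx=+2,dy=-9->D; (2,7):dx=+4,dy=-13->D; (3,4):dx=+4,dy=+3->C
  (3,5):dx=-5,dy=-4->C; (3,6):dx=-1,dy=-2->C; (3,7):dx=+1,dy=-6->D; (4,5):dx=-9,dy=-7->C
  (4,6):dx=-5,dy=-5->C; (4,7):dx=-3,dy=-9->C; (5,6):dx=+4,dy=+2->C; (5,7):dx=+6,dy=-2->D
  (6,7):dx=+2,dy=-4->D
Step 2: C = 12, D = 9, total pairs = 21.
Step 3: tau = (C - D)/(n(n-1)/2) = (12 - 9)/21 = 0.142857.
Step 4: Exact two-sided p-value (enumerate n! = 5040 permutations of y under H0): p = 0.772619.
Step 5: alpha = 0.05. fail to reject H0.

tau_b = 0.1429 (C=12, D=9), p = 0.772619, fail to reject H0.


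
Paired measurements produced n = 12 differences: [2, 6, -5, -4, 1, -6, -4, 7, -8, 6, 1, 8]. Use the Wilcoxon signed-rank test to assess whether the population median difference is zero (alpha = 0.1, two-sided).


Step 1: Drop any zero differences (none here) and take |d_i|.
|d| = [2, 6, 5, 4, 1, 6, 4, 7, 8, 6, 1, 8]
Step 2: Midrank |d_i| (ties get averaged ranks).
ranks: |2|->3, |6|->8, |5|->6, |4|->4.5, |1|->1.5, |6|->8, |4|->4.5, |7|->10, |8|->11.5, |6|->8, |1|->1.5, |8|->11.5
Step 3: Attach original signs; sum ranks with positive sign and with negative sign.
W+ = 3 + 8 + 1.5 + 10 + 8 + 1.5 + 11.5 = 43.5
W- = 6 + 4.5 + 8 + 4.5 + 11.5 = 34.5
(Check: W+ + W- = 78 should equal n(n+1)/2 = 78.)
Step 4: Test statistic W = min(W+, W-) = 34.5.
Step 5: Ties in |d|, so use the tie-corrected normal approximation.
        E[W] = n(n+1)/4 = 12*13/4 = 39.
        Tie groups: |d|=1 (t=2), |d|=4 (t=2), |d|=6 (t=3), |d|=8 (t=2); sum(t^3 - t) = 42.
        Var[W] = n(n+1)(2n+1)/24 - sum(t^3-t)/48 = 3900/24 - 42/48 = 161.625.
        z = (W - E[W]) / sqrt(Var[W]) = (34.5 - 39) / 12.7132 = -0.3540.
        Two-sided p = 2*Phi(z) = 0.723366.
Step 6: alpha = 0.1. fail to reject H0.

W+ = 43.5, W- = 34.5, W = min = 34.5, p = 0.723366, fail to reject H0.


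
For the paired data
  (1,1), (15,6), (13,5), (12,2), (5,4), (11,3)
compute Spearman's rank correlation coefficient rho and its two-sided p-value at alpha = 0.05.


Step 1: Rank x and y separately (midranks; no ties here).
rank(x): 1->1, 15->6, 13->5, 12->4, 5->2, 11->3
rank(y): 1->1, 6->6, 5->5, 2->2, 4->4, 3->3
Step 2: d_i = R_x(i) - R_y(i); compute d_i^2.
  (1-1)^2=0, (6-6)^2=0, (5-5)^2=0, (4-2)^2=4, (2-4)^2=4, (3-3)^2=0
sum(d^2) = 8.
Step 3: rho = 1 - 6*8 / (6*(6^2 - 1)) = 1 - 48/210 = 0.771429.
Step 4: Under H0, t = rho * sqrt((n-2)/(1-rho^2)) = 2.4247 ~ t(4).
Step 5: Two-sided p-value from the t-distribution with 4 df = 0.072397.
Step 6: alpha = 0.05. fail to reject H0.

rho = 0.7714, p = 0.072397, fail to reject H0 at alpha = 0.05.


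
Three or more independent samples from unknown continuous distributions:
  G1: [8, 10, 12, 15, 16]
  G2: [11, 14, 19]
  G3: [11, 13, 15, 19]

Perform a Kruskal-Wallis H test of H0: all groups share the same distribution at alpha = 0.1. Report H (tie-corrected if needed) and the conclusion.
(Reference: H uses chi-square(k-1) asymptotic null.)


Step 1: Combine all N = 12 observations and assign midranks.
sorted (value, group, rank): (8,G1,1), (10,G1,2), (11,G2,3.5), (11,G3,3.5), (12,G1,5), (13,G3,6), (14,G2,7), (15,G1,8.5), (15,G3,8.5), (16,G1,10), (19,G2,11.5), (19,G3,11.5)
Step 2: Sum ranks within each group.
R_1 = 26.5 (n_1 = 5)
R_2 = 22 (n_2 = 3)
R_3 = 29.5 (n_3 = 4)
Step 3: H = 12/(N(N+1)) * sum(R_i^2/n_i) - 3(N+1)
     = 12/(12*13) * (26.5^2/5 + 22^2/3 + 29.5^2/4) - 3*13
     = 0.076923 * 519.346 - 39
     = 0.949679.
Step 4: Ties present; correction factor C = 1 - 18/(12^3 - 12) = 0.989510. Corrected H = 0.949679 / 0.989510 = 0.959747.
Step 5: Under H0, H ~ chi^2(2); p-value = 0.618862.
Step 6: alpha = 0.1. fail to reject H0.

H = 0.9597, df = 2, p = 0.618862, fail to reject H0.


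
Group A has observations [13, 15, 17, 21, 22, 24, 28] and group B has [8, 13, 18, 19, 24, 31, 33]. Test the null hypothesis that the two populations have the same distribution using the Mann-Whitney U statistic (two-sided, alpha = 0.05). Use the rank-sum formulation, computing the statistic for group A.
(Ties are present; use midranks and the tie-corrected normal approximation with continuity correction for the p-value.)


Step 1: Combine and sort all 14 observations; assign midranks.
sorted (value, group): (8,Y), (13,X), (13,Y), (15,X), (17,X), (18,Y), (19,Y), (21,X), (22,X), (24,X), (24,Y), (28,X), (31,Y), (33,Y)
ranks: 8->1, 13->2.5, 13->2.5, 15->4, 17->5, 18->6, 19->7, 21->8, 22->9, 24->10.5, 24->10.5, 28->12, 31->13, 33->14
Step 2: Rank sum for X: R1 = 2.5 + 4 + 5 + 8 + 9 + 10.5 + 12 = 51.
Step 3: U_X = R1 - n1(n1+1)/2 = 51 - 7*8/2 = 51 - 28 = 23.
       U_Y = n1*n2 - U_X = 49 - 23 = 26.
Step 4: Ties are present, so use the tie-corrected normal approximation (with continuity correction) for the p-value.
Step 5: p-value = 0.898104; compare to alpha = 0.05. fail to reject H0.

U_X = 23, p = 0.898104, fail to reject H0 at alpha = 0.05.


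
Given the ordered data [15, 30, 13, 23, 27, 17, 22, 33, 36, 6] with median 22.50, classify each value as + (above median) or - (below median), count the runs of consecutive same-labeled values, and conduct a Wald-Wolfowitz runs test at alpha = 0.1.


Step 1: Compute median = 22.50; label A = above, B = below.
Labels in order: BABAABBAAB  (n_A = 5, n_B = 5)
Step 2: Count runs R = 7.
Step 3: Under H0 (random ordering), E[R] = 2*n_A*n_B/(n_A+n_B) + 1 = 2*5*5/10 + 1 = 6.0000.
        Var[R] = 2*n_A*n_B*(2*n_A*n_B - n_A - n_B) / ((n_A+n_B)^2 * (n_A+n_B-1)) = 2000/900 = 2.2222.
        SD[R] = 1.4907.
Step 4: Continuity-corrected z = (R - 0.5 - E[R]) / SD[R] = (7 - 0.5 - 6.0000) / 1.4907 = 0.3354.
Step 5: Two-sided p-value via normal approximation = 2*(1 - Phi(|z|)) = 0.737316.
Step 6: alpha = 0.1. fail to reject H0.

R = 7, z = 0.3354, p = 0.737316, fail to reject H0.
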